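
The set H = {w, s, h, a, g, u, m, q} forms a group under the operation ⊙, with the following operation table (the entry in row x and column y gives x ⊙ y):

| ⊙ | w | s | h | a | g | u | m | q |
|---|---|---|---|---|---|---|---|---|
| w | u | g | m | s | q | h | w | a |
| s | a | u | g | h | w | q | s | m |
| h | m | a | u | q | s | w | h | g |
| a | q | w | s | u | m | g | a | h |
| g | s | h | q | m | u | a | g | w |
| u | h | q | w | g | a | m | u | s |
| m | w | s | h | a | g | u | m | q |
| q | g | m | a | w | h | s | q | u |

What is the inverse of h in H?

First locate the identity: row m matches the header, so m is the identity.
Scan row h for m: h ⊙ w = m. Hence h^(-1) = w.

w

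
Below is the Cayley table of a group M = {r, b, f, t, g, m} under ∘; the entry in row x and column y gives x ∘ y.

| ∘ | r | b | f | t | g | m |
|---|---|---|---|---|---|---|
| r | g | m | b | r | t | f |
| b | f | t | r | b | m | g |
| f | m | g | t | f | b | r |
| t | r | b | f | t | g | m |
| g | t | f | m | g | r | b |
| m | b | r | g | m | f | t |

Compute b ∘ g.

m

Read row b, column g: b ∘ g = m.
(Structurally, M here is isomorphic to the symmetric group S_3.)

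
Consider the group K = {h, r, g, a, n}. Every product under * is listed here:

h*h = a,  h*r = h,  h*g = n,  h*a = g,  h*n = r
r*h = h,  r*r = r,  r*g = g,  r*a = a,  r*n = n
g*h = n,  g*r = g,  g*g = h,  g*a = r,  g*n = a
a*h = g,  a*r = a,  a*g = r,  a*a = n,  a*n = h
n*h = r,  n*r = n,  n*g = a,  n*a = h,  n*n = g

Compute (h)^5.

h^1 = h
h^2 = h*h = a
h^3 = a*h = g
h^4 = g*h = n
h^5 = n*h = r
(Structurally, K here is isomorphic to the cyclic group Z_5.)

r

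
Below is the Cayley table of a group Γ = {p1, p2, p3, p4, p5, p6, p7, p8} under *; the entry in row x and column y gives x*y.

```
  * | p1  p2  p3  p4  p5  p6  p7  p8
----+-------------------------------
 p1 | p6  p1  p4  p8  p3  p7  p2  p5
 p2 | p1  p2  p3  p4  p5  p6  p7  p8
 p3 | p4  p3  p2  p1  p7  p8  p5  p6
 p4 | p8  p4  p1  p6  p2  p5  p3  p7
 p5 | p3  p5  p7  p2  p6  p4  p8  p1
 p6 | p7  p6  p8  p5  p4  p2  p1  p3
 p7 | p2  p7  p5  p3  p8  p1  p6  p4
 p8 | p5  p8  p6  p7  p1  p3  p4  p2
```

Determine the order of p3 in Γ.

The identity element is p2 (its row matches the header).
p3^1 = p3
p3^2 = p3*p3 = p2
The first power of p3 equal to the identity is p3^2, so ord(p3) = 2.

2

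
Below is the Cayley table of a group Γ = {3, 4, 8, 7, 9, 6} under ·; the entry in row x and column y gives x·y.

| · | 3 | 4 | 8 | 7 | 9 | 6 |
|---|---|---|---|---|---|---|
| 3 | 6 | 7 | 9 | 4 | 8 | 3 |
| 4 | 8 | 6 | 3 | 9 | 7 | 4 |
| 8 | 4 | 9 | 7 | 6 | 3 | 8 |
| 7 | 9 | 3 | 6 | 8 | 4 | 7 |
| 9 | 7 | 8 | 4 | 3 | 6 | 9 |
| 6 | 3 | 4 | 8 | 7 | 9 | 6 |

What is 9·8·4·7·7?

8

9·8 = 4
4·4 = 6
6·7 = 7
7·7 = 8
(Structurally, Γ here is isomorphic to the symmetric group S_3.)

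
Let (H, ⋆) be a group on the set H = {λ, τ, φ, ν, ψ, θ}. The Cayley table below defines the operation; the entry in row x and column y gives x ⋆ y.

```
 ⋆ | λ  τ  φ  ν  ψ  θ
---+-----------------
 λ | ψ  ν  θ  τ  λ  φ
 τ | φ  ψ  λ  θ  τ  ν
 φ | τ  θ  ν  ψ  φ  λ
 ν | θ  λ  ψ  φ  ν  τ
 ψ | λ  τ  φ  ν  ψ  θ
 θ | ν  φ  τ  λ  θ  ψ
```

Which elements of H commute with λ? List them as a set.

{λ, ψ}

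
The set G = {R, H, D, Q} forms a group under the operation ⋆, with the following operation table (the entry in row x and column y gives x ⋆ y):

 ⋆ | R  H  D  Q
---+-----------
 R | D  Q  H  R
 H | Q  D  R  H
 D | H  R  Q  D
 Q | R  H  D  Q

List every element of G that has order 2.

{D}

Identity is Q. Compute the order of each non-identity element by repeated multiplication:
  R: R → D → H → Q  (order 4)
  H: H → D → R → Q  (order 4)
  D: D → Q  (order 2)
Elements of order 2: {D}.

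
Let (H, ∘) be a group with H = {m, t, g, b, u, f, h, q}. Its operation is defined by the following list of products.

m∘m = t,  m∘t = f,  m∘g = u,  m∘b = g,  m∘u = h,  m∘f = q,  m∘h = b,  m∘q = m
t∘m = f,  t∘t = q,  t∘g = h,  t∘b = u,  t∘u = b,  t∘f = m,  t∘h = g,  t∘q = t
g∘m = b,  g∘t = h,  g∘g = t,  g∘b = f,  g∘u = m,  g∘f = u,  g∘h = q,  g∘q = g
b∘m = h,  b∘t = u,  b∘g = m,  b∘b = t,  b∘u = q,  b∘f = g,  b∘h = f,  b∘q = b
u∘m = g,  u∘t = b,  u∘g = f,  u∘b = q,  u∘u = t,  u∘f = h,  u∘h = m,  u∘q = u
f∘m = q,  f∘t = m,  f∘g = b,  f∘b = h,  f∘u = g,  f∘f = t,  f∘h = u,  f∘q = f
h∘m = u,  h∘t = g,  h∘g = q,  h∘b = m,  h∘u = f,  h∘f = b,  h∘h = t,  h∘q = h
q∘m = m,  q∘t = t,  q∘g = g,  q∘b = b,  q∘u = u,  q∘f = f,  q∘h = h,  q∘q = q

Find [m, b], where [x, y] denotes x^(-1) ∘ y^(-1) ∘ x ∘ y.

t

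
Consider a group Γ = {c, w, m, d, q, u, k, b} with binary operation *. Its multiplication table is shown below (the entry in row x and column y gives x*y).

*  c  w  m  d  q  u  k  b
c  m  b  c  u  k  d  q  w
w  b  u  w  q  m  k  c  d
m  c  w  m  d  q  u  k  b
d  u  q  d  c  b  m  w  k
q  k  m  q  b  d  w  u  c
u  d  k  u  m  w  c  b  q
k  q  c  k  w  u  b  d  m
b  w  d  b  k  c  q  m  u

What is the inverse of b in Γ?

k

First locate the identity: row m matches the header, so m is the identity.
Scan row b for m: b*k = m. Hence b^(-1) = k.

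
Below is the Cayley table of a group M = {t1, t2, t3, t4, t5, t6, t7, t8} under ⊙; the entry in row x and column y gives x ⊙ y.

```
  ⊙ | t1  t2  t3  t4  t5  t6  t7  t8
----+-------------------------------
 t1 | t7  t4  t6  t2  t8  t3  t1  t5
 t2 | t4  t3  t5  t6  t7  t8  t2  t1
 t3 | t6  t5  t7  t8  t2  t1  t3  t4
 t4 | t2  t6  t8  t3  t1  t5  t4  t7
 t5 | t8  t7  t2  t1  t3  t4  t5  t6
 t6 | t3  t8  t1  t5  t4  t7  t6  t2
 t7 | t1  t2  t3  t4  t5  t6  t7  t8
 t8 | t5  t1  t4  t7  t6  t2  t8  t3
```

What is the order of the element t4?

4

The identity element is t7 (its row matches the header).
t4^1 = t4
t4^2 = t4 ⊙ t4 = t3
t4^3 = t3 ⊙ t4 = t8
t4^4 = t8 ⊙ t4 = t7
The first power of t4 equal to the identity is t4^4, so ord(t4) = 4.
(Structurally, M here is isomorphic to Z_2 x Z_4.)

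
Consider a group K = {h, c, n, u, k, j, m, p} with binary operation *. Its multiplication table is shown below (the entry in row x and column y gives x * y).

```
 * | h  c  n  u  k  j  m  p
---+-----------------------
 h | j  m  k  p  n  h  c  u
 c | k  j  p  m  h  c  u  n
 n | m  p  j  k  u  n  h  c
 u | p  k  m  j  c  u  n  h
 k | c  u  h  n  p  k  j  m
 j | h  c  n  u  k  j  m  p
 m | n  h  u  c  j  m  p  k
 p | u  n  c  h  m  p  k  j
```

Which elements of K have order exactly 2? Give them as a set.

{c, h, n, p, u}

Identity is j. Compute the order of each non-identity element by repeated multiplication:
  h: h → j  (order 2)
  c: c → j  (order 2)
  n: n → j  (order 2)
  u: u → j  (order 2)
  k: k → p → m → j  (order 4)
  m: m → p → k → j  (order 4)
  p: p → j  (order 2)
Elements of order 2: {c, h, n, p, u}.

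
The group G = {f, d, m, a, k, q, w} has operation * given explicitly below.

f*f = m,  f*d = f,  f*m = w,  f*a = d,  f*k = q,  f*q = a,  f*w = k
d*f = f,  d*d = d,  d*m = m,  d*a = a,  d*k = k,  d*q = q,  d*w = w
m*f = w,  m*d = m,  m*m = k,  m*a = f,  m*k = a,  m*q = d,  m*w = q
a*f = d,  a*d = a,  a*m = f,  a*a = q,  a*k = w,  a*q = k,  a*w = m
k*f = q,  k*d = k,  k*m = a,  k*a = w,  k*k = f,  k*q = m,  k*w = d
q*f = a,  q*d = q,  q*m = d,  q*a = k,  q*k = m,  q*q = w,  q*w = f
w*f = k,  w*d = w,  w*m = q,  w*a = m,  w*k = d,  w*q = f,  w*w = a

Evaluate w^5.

w^1 = w
w^2 = w*w = a
w^3 = a*w = m
w^4 = m*w = q
w^5 = q*w = f

f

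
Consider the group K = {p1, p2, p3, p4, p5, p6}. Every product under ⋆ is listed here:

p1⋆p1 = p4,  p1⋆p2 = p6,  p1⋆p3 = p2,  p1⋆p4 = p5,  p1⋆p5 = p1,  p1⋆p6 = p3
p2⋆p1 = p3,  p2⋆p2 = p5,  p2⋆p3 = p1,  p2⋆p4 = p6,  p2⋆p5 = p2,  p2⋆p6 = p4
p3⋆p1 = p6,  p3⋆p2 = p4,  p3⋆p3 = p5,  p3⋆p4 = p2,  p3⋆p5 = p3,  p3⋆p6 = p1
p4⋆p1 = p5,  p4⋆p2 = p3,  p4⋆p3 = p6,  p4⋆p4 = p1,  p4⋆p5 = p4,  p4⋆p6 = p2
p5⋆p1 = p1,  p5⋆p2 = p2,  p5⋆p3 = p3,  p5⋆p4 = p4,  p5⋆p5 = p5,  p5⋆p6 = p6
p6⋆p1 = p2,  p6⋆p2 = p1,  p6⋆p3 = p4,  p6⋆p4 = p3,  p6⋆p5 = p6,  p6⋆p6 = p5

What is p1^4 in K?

p1^1 = p1
p1^2 = p1 ⋆ p1 = p4
p1^3 = p4 ⋆ p1 = p5
p1^4 = p5 ⋆ p1 = p1

p1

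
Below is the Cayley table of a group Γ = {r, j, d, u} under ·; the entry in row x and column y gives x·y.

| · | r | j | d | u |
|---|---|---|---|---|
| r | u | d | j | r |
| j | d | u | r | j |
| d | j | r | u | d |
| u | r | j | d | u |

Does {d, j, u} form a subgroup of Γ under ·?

j·d = r, which is not in {d, j, u}.
The subset is not closed under ·, so it is not a subgroup.

No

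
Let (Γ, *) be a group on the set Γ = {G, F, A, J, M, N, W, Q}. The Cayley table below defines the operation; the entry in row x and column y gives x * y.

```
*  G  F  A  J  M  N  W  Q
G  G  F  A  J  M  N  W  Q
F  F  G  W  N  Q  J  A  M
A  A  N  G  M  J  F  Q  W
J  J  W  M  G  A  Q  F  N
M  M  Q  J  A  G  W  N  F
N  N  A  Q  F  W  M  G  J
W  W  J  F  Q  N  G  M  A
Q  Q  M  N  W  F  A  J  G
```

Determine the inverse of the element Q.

First locate the identity: row G matches the header, so G is the identity.
Scan row Q for G: Q * Q = G. Hence Q^(-1) = Q.

Q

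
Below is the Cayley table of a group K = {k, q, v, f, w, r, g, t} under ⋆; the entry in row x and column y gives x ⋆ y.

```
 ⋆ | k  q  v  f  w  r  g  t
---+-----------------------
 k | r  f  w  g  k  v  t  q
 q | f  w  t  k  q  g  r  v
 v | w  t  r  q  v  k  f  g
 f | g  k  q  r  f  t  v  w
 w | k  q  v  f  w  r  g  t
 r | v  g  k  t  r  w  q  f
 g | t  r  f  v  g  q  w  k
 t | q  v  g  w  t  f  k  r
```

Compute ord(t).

The identity element is w (its row matches the header).
t^1 = t
t^2 = t ⋆ t = r
t^3 = r ⋆ t = f
t^4 = f ⋆ t = w
The first power of t equal to the identity is t^4, so ord(t) = 4.

4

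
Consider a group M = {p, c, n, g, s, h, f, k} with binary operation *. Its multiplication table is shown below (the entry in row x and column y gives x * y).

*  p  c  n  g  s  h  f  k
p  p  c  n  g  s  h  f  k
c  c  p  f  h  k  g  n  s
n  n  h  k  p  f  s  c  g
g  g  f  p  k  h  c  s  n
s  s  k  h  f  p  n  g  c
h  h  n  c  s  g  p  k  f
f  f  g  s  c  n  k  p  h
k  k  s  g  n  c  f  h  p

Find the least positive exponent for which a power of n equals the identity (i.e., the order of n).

4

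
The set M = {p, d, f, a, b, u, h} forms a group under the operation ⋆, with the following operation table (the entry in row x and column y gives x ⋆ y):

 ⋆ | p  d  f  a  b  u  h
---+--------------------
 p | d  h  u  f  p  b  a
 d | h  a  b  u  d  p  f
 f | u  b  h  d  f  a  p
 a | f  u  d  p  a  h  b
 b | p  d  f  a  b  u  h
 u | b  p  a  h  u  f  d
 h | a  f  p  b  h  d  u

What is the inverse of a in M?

First locate the identity: row b matches the header, so b is the identity.
Scan row a for b: a ⋆ h = b. Hence a^(-1) = h.

h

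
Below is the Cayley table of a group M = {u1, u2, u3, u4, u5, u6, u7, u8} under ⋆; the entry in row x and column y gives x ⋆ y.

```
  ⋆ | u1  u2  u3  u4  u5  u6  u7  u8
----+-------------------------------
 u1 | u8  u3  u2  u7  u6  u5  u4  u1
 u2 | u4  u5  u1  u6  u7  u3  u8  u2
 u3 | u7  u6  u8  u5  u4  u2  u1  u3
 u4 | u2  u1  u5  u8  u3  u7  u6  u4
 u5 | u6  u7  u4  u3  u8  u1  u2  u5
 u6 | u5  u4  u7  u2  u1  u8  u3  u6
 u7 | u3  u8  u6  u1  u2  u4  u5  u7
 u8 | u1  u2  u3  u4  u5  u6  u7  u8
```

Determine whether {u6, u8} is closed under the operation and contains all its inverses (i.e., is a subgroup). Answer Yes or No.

{u6, u8} contains the identity u8.
Checking products: every product of two elements of {u6, u8} (read from the table) lies in {u6, u8}, so the set is closed.
In a finite group, a nonempty closed subset is a subgroup. So {u6, u8} ≤ M.

Yes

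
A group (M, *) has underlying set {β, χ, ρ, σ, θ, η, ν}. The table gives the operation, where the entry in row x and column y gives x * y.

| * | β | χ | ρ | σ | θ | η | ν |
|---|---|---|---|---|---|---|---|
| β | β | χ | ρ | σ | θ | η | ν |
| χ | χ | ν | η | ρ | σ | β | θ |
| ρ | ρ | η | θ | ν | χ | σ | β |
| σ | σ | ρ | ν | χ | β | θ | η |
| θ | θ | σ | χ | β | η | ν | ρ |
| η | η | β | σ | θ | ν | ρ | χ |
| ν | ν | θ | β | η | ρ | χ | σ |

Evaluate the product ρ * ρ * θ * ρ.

σ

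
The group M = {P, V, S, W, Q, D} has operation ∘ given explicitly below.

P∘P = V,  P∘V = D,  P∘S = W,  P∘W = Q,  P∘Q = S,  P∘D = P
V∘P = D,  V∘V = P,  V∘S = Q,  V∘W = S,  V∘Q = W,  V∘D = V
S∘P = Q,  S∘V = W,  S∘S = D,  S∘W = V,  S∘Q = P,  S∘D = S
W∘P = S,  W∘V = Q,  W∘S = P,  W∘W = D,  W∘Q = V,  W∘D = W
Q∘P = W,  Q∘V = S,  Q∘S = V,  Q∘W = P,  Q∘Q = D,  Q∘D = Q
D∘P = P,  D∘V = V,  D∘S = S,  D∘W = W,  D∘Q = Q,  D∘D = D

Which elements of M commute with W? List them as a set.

{D, W}

Compare row W with column W entry by entry.
S ∘ W = V but W ∘ S = P, so S does not.
Collecting the elements that commute with W: C(W) = {D, W}.
(Structurally, M here is isomorphic to the symmetric group S_3.)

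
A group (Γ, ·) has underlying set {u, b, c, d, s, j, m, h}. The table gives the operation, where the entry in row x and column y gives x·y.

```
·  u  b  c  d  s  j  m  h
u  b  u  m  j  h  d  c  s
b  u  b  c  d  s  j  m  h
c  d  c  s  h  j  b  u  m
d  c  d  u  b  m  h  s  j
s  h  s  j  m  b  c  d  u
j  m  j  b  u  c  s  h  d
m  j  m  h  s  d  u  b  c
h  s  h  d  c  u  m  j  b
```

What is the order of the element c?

The identity element is b (its row matches the header).
c^1 = c
c^2 = c·c = s
c^3 = s·c = j
c^4 = j·c = b
The first power of c equal to the identity is c^4, so ord(c) = 4.
(Structurally, Γ here is isomorphic to the dihedral group D_4.)

4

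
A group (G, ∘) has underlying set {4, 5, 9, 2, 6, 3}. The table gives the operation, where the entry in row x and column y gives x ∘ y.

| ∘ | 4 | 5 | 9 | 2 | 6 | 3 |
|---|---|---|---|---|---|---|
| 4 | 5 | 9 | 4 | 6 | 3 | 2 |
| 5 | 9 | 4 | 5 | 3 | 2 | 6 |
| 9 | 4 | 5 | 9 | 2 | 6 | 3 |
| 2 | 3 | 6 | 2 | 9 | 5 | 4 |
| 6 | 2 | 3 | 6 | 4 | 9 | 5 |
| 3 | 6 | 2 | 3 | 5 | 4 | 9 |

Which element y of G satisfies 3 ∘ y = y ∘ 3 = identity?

First locate the identity: row 9 matches the header, so 9 is the identity.
Scan row 3 for 9: 3 ∘ 3 = 9. Hence 3^(-1) = 3.

3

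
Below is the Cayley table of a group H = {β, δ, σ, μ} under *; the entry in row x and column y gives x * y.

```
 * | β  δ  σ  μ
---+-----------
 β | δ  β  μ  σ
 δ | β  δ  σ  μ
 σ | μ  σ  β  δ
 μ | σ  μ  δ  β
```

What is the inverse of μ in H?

First locate the identity: row δ matches the header, so δ is the identity.
Scan row μ for δ: μ * σ = δ. Hence μ^(-1) = σ.

σ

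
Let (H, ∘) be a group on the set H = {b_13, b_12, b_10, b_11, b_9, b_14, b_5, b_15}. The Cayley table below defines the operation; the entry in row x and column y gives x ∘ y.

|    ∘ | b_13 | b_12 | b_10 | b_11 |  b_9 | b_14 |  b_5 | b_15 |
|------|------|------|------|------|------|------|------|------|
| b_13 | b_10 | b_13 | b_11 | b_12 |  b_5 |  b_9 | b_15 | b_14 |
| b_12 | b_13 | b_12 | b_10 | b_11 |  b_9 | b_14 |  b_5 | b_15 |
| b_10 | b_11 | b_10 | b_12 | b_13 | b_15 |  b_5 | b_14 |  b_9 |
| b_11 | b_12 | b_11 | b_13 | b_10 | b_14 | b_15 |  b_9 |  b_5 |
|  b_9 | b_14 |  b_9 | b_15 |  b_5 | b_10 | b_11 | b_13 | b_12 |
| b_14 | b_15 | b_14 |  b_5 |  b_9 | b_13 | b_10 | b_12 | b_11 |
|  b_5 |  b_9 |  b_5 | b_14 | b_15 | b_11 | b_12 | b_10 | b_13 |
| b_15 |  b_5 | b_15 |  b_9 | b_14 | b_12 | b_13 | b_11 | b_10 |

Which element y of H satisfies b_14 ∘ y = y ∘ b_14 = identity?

b_5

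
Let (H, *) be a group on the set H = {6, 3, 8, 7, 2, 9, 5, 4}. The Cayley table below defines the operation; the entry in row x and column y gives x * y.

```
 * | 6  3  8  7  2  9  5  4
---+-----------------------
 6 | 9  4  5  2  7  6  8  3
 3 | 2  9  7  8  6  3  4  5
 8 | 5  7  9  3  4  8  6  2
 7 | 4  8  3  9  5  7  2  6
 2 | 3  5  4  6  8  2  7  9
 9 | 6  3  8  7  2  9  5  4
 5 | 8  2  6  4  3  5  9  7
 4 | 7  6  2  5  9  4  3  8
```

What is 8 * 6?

Read row 8, column 6: 8 * 6 = 5.

5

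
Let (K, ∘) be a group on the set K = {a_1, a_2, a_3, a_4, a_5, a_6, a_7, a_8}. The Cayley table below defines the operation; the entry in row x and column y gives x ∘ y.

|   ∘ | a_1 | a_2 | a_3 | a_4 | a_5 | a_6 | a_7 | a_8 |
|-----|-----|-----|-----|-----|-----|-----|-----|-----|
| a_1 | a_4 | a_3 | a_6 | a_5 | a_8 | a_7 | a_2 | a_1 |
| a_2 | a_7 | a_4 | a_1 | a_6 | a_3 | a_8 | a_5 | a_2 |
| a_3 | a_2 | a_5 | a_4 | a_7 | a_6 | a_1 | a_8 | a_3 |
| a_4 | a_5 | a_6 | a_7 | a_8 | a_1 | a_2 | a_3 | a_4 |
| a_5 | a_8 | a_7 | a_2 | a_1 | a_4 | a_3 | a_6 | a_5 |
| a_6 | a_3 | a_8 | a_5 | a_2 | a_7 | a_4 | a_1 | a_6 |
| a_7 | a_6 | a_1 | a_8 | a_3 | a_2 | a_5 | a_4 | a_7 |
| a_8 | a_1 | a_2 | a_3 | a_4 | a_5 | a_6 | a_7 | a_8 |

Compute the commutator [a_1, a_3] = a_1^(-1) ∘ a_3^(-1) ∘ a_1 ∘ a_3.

a_4

Identity is a_8; from the table a_1^(-1) = a_5 and a_3^(-1) = a_7.
a_5 ∘ a_7 = a_6
a_6 ∘ a_1 = a_3
a_3 ∘ a_3 = a_4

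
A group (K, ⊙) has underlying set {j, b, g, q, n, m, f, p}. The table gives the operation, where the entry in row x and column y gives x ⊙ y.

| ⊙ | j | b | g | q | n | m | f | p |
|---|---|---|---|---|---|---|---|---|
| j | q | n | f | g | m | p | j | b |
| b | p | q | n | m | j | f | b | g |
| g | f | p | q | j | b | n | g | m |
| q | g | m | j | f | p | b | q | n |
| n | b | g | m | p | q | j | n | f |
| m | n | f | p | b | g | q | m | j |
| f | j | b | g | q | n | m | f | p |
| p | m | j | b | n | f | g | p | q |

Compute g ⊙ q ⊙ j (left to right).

q

g ⊙ q = j
j ⊙ j = q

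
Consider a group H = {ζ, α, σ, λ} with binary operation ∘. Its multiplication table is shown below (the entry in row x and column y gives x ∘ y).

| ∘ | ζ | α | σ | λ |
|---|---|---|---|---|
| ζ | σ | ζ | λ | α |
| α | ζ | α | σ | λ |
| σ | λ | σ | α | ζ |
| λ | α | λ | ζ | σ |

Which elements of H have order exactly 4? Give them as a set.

{ζ, λ}

Identity is α. Compute the order of each non-identity element by repeated multiplication:
  ζ: ζ → σ → λ → α  (order 4)
  σ: σ → α  (order 2)
  λ: λ → σ → ζ → α  (order 4)
Elements of order 4: {ζ, λ}.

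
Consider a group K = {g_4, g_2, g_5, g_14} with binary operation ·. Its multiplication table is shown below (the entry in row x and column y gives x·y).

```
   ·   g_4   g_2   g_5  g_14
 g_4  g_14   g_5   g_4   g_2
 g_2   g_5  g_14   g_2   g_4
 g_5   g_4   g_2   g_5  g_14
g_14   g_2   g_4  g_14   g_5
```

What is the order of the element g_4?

The identity element is g_5 (its row matches the header).
g_4^1 = g_4
g_4^2 = g_4·g_4 = g_14
g_4^3 = g_14·g_4 = g_2
g_4^4 = g_2·g_4 = g_5
The first power of g_4 equal to the identity is g_4^4, so ord(g_4) = 4.

4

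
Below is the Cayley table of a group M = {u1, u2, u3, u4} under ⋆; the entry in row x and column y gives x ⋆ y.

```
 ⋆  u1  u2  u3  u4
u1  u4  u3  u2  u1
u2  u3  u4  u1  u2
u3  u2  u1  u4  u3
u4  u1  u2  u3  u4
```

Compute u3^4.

u4

u3^1 = u3
u3^2 = u3 ⋆ u3 = u4
u3^3 = u4 ⋆ u3 = u3
u3^4 = u3 ⋆ u3 = u4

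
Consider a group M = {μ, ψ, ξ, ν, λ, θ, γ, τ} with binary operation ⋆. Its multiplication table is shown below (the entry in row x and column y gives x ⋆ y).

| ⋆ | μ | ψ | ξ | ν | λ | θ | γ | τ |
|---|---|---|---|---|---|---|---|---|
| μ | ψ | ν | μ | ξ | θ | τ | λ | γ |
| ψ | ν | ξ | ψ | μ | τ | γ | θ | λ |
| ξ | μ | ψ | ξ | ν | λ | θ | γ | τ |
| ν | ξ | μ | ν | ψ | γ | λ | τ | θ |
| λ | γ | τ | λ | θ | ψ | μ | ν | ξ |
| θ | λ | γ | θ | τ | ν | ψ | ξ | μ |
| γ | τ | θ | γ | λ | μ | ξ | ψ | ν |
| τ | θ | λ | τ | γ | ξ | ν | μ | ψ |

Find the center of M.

An element z is central iff its row equals its column in the table.
For τ: τ ⋆ γ = μ ≠ ν = γ ⋆ τ, so τ ∉ Z.
Checking each element this way leaves Z(M) = {ξ, ψ}.

{ξ, ψ}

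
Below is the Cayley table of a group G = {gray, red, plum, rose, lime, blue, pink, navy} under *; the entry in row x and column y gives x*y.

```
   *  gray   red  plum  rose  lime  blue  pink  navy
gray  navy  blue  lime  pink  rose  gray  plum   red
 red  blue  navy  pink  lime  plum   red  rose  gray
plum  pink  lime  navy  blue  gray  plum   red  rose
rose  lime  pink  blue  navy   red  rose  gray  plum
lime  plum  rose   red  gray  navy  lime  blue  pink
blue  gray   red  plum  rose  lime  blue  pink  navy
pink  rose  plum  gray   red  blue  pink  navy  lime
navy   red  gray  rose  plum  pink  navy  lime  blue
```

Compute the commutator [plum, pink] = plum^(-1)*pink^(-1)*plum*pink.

navy

Identity is blue; from the table plum^(-1) = rose and pink^(-1) = lime.
rose*lime = red
red*plum = pink
pink*pink = navy
(Structurally, G here is isomorphic to the quaternion group Q_8.)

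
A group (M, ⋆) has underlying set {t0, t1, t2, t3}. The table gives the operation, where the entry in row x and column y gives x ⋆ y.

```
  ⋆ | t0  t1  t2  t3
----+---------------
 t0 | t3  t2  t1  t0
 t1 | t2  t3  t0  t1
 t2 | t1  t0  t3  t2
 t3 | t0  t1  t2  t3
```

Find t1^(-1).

First locate the identity: row t3 matches the header, so t3 is the identity.
Scan row t1 for t3: t1 ⋆ t1 = t3. Hence t1^(-1) = t1.

t1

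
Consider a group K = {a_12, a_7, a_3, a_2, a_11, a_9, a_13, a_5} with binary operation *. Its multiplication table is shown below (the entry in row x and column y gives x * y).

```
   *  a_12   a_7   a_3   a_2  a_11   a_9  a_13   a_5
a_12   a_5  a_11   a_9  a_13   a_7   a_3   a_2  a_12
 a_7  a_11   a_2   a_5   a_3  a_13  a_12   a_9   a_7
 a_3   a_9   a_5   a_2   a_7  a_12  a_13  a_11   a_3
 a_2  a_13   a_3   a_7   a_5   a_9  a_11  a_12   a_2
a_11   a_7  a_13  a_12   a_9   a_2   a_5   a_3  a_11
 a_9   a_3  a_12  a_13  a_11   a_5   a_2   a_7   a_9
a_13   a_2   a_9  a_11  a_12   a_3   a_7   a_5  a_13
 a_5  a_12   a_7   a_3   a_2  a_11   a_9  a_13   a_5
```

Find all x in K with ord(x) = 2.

Identity is a_5. Compute the order of each non-identity element by repeated multiplication:
  a_12: a_12 → a_5  (order 2)
  a_7: a_7 → a_2 → a_3 → a_5  (order 4)
  a_3: a_3 → a_2 → a_7 → a_5  (order 4)
  a_2: a_2 → a_5  (order 2)
  a_11: a_11 → a_2 → a_9 → a_5  (order 4)
  a_9: a_9 → a_2 → a_11 → a_5  (order 4)
  a_13: a_13 → a_5  (order 2)
Elements of order 2: {a_12, a_13, a_2}.

{a_12, a_13, a_2}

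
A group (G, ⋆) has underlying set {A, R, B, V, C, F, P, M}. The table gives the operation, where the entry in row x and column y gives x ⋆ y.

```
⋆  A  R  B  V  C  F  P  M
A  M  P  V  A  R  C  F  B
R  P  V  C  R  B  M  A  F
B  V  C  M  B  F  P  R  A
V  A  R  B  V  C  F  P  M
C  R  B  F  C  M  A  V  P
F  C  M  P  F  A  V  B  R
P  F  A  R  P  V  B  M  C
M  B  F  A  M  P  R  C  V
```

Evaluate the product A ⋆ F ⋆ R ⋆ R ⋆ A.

A ⋆ F = C
C ⋆ R = B
B ⋆ R = C
C ⋆ A = R
(Structurally, G here is isomorphic to Z_2 x Z_4.)

R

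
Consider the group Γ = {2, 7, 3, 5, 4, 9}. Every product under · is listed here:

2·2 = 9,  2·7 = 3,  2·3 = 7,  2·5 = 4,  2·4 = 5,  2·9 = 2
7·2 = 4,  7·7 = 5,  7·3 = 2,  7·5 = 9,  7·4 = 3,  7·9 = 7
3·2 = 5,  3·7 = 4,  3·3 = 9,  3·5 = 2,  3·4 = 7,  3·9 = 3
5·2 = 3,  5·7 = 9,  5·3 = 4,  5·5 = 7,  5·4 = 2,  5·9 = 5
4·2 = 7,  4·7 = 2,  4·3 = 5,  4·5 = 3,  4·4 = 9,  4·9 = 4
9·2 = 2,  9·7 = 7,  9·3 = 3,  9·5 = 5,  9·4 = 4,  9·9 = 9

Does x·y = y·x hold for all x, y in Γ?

No

5·4 = 2 but 4·5 = 3.
Since 5 and 4 do not commute, Γ is not abelian.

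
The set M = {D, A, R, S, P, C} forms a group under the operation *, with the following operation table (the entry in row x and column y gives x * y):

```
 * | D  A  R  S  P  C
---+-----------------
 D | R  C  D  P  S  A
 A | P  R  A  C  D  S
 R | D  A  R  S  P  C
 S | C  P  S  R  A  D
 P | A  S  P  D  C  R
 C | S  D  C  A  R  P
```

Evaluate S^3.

S^1 = S
S^2 = S * S = R
S^3 = R * S = S
(Structurally, M here is isomorphic to the symmetric group S_3.)

S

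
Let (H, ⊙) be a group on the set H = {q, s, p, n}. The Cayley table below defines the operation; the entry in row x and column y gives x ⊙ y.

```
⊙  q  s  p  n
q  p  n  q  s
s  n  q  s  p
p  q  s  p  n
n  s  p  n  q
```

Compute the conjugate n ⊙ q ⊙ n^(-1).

The identity is p. In row n, the entry p sits in column s, so n^(-1) = s.
n ⊙ q = s
s ⊙ s = q
(Structurally, H here is isomorphic to the cyclic group Z_4.)

q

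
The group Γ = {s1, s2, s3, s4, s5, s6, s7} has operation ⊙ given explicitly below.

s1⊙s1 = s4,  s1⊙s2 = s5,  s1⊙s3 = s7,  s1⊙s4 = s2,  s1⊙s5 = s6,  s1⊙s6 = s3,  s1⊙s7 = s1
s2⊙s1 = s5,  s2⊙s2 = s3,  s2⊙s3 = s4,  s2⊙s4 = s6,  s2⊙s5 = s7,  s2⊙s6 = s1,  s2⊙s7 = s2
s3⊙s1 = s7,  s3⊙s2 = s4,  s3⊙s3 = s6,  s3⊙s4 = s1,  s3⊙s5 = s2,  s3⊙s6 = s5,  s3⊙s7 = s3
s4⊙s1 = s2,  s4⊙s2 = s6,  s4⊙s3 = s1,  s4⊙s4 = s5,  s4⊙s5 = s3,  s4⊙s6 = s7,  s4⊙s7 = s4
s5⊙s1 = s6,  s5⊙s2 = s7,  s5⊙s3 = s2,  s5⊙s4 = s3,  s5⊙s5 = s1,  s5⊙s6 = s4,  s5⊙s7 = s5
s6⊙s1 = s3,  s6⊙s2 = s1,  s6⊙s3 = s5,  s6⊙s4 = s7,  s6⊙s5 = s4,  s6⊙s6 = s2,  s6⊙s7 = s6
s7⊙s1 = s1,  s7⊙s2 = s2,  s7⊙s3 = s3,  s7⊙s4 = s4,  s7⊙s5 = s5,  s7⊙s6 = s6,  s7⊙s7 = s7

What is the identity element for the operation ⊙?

The identity e satisfies e ⊙ x = x for all x, so its row in the table reproduces the column headers.
Row s7 reads: s1, s2, s3, s4, s5, s6, s7 — exactly the header order. So s7 is the identity.
(Structurally, Γ here is isomorphic to the cyclic group Z_7.)

s7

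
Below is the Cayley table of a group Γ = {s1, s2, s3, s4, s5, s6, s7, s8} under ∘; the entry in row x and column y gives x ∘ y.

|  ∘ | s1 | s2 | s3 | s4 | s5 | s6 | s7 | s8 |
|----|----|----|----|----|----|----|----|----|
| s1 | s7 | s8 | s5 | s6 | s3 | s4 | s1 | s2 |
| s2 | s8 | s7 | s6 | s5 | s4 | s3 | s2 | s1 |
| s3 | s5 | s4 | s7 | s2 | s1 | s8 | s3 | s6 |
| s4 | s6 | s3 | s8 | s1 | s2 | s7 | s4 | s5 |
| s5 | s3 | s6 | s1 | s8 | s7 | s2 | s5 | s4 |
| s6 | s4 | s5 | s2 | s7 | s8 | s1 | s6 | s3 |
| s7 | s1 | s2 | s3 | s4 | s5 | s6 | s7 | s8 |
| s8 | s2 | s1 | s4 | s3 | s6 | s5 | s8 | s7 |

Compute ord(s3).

The identity element is s7 (its row matches the header).
s3^1 = s3
s3^2 = s3 ∘ s3 = s7
The first power of s3 equal to the identity is s3^2, so ord(s3) = 2.
(Structurally, Γ here is isomorphic to the dihedral group D_4.)

2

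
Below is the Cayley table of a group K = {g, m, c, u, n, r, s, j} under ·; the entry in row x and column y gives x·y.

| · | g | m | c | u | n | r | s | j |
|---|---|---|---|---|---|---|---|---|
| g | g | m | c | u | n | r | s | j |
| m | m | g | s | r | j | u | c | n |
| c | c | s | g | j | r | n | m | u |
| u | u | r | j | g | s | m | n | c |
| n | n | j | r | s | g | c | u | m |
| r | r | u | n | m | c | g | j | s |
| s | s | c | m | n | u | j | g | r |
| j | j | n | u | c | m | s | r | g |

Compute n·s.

u

Read row n, column s: n·s = u.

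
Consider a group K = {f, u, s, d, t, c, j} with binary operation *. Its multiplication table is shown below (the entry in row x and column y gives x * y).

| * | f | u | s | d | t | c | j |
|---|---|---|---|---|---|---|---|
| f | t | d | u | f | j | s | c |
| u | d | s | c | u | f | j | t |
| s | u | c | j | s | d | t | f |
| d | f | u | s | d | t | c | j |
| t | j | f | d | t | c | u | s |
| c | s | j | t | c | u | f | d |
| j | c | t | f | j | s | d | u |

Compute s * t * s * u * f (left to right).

s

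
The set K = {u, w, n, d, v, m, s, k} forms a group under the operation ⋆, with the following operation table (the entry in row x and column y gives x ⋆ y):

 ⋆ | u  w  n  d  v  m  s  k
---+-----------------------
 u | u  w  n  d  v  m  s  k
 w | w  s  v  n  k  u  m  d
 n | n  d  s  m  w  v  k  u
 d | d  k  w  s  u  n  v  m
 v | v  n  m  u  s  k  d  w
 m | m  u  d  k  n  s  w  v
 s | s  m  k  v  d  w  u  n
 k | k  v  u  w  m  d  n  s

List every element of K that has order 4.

Identity is u. Compute the order of each non-identity element by repeated multiplication:
  w: w → s → m → u  (order 4)
  n: n → s → k → u  (order 4)
  d: d → s → v → u  (order 4)
  v: v → s → d → u  (order 4)
  m: m → s → w → u  (order 4)
  s: s → u  (order 2)
  k: k → s → n → u  (order 4)
Elements of order 4: {d, k, m, n, v, w}.
(Structurally, K here is isomorphic to the quaternion group Q_8.)

{d, k, m, n, v, w}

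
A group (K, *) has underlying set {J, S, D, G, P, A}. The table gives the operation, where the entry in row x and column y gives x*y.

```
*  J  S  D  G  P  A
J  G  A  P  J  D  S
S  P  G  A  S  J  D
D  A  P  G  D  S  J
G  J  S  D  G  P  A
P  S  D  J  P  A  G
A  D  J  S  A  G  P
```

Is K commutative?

No

P*J = S but J*P = D.
Since P and J do not commute, K is not abelian.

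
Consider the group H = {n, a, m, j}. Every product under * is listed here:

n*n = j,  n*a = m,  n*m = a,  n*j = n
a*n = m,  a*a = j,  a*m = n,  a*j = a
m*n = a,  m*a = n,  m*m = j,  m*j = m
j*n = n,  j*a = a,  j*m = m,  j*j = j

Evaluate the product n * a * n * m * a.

m

n * a = m
m * n = a
a * m = n
n * a = m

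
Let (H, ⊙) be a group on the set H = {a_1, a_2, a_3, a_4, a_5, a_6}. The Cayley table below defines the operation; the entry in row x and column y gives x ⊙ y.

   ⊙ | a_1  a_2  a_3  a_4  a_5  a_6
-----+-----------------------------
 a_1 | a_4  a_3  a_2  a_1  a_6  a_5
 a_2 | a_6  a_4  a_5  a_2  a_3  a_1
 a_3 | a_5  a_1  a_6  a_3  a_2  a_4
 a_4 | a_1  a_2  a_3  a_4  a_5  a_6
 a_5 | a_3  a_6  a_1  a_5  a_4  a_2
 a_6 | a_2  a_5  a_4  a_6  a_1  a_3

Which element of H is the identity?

a_4

The identity e satisfies e ⊙ x = x for all x, so its row in the table reproduces the column headers.
Row a_4 reads: a_1, a_2, a_3, a_4, a_5, a_6 — exactly the header order. So a_4 is the identity.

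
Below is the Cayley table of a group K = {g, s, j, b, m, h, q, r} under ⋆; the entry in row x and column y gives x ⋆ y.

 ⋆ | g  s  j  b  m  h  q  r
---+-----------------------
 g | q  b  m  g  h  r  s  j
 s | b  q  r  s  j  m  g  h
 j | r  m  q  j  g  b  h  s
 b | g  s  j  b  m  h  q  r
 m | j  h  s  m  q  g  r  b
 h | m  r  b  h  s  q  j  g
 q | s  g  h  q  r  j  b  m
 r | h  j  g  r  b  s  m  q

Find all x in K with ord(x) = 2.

{q}

Identity is b. Compute the order of each non-identity element by repeated multiplication:
  g: g → q → s → b  (order 4)
  s: s → q → g → b  (order 4)
  j: j → q → h → b  (order 4)
  m: m → q → r → b  (order 4)
  h: h → q → j → b  (order 4)
  q: q → b  (order 2)
  r: r → q → m → b  (order 4)
Elements of order 2: {q}.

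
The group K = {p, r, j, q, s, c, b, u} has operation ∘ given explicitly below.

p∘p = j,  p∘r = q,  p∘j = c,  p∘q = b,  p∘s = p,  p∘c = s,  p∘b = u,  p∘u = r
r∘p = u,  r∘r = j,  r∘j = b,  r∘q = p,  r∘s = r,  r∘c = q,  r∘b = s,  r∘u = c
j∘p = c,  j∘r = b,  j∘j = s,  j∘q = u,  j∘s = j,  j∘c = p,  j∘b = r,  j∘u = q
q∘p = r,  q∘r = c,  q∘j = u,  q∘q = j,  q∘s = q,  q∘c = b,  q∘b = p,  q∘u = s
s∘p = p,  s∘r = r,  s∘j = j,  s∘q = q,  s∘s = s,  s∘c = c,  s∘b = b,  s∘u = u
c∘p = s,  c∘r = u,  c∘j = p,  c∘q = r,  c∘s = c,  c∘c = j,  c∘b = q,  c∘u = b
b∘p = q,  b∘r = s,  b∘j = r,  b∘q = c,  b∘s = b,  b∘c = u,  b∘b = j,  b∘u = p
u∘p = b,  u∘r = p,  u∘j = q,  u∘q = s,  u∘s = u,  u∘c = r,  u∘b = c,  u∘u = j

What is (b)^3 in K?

b^1 = b
b^2 = b ∘ b = j
b^3 = j ∘ b = r
(Structurally, K here is isomorphic to the quaternion group Q_8.)

r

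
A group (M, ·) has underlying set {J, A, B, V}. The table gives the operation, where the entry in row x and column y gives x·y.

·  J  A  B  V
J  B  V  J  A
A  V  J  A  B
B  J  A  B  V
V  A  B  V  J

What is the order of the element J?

The identity element is B (its row matches the header).
J^1 = J
J^2 = J·J = B
The first power of J equal to the identity is J^2, so ord(J) = 2.
(Structurally, M here is isomorphic to the cyclic group Z_4.)

2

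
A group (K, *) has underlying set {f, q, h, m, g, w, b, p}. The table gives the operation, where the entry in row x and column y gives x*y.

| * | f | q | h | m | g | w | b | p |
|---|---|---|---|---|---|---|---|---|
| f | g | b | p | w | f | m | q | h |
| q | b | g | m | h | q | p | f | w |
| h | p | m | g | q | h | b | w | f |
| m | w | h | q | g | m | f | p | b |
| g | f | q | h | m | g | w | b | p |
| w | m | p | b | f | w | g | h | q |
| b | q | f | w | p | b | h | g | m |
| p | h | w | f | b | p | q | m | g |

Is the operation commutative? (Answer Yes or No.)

Check whether the table is symmetric across its main diagonal.
Every entry (row x, col y) equals the entry (row y, col x), so K is abelian.

Yes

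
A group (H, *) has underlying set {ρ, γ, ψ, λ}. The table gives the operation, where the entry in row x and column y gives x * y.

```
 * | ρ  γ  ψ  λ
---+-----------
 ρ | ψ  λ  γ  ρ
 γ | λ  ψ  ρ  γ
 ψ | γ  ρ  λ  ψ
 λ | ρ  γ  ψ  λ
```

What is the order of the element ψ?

2

The identity element is λ (its row matches the header).
ψ^1 = ψ
ψ^2 = ψ * ψ = λ
The first power of ψ equal to the identity is ψ^2, so ord(ψ) = 2.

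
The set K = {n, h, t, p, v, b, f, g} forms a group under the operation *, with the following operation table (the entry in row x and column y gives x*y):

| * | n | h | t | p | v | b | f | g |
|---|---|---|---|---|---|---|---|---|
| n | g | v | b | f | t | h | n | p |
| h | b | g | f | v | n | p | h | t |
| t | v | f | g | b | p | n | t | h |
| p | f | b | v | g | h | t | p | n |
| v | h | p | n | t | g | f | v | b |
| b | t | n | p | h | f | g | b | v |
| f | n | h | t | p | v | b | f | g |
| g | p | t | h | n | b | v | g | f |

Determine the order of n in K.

4

The identity element is f (its row matches the header).
n^1 = n
n^2 = n*n = g
n^3 = g*n = p
n^4 = p*n = f
The first power of n equal to the identity is n^4, so ord(n) = 4.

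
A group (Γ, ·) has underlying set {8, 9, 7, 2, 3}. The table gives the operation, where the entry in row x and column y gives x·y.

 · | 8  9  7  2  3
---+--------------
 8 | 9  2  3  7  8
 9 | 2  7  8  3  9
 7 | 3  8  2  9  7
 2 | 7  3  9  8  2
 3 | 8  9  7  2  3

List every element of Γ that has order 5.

Identity is 3. Compute the order of each non-identity element by repeated multiplication:
  8: 8 → 9 → 2 → 7 → 3  (order 5)
  9: 9 → 7 → 8 → 2 → 3  (order 5)
  7: 7 → 2 → 9 → 8 → 3  (order 5)
  2: 2 → 8 → 7 → 9 → 3  (order 5)
Elements of order 5: {2, 7, 8, 9}.

{2, 7, 8, 9}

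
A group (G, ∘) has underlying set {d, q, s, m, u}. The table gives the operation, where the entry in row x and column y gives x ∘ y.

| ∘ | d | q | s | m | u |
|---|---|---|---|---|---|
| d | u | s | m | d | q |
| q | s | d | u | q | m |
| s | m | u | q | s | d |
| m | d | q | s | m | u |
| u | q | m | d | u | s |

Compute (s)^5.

m

s^1 = s
s^2 = s ∘ s = q
s^3 = q ∘ s = u
s^4 = u ∘ s = d
s^5 = d ∘ s = m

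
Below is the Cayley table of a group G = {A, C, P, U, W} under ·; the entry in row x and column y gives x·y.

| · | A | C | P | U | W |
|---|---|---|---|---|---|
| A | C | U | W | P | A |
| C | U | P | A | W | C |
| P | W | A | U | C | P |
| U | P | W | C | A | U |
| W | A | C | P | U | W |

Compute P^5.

W

P^1 = P
P^2 = P·P = U
P^3 = U·P = C
P^4 = C·P = A
P^5 = A·P = W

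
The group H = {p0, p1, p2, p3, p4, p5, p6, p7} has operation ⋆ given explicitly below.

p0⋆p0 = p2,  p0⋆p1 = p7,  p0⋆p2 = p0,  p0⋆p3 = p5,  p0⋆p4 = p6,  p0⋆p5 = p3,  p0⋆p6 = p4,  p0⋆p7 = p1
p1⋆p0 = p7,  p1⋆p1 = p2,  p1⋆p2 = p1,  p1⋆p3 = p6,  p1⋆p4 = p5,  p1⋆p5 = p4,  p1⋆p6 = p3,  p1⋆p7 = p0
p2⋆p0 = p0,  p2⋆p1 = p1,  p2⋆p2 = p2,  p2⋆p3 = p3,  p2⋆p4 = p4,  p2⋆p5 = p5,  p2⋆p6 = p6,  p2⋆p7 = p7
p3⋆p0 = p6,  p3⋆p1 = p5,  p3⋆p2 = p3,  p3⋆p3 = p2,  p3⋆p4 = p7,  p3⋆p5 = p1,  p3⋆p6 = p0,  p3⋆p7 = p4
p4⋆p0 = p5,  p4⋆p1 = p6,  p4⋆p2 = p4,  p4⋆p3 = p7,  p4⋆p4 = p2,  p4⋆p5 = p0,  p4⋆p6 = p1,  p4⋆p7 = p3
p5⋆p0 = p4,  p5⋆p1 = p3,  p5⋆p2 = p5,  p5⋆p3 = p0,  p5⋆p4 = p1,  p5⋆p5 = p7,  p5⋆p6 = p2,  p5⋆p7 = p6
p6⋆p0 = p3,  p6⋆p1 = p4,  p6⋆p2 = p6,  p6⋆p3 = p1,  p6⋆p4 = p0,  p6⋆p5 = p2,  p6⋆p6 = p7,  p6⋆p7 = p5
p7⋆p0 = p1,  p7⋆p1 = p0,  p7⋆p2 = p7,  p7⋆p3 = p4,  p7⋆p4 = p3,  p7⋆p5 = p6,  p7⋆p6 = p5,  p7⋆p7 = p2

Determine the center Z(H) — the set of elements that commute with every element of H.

An element z is central iff its row equals its column in the table.
For p0: p0 ⋆ p5 = p3 ≠ p4 = p5 ⋆ p0, so p0 ∉ Z.
Checking each element this way leaves Z(H) = {p2, p7}.
(Structurally, H here is isomorphic to the dihedral group D_4.)

{p2, p7}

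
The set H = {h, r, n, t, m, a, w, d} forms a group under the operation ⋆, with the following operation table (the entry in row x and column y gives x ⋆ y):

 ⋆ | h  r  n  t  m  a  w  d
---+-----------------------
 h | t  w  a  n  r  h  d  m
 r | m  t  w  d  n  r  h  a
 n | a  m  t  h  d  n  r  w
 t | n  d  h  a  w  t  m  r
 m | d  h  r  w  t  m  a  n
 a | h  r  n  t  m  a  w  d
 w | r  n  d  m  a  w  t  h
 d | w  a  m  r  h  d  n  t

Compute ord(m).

The identity element is a (its row matches the header).
m^1 = m
m^2 = m ⋆ m = t
m^3 = t ⋆ m = w
m^4 = w ⋆ m = a
The first power of m equal to the identity is m^4, so ord(m) = 4.

4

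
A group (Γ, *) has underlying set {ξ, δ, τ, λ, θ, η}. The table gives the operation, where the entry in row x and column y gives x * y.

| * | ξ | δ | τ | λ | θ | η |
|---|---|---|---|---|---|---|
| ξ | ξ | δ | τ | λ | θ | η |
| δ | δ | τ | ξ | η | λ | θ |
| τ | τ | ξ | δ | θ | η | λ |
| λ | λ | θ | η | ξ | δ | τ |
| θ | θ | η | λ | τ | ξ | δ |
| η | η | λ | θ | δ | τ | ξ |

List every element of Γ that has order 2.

Identity is ξ. Compute the order of each non-identity element by repeated multiplication:
  δ: δ → τ → ξ  (order 3)
  τ: τ → δ → ξ  (order 3)
  λ: λ → ξ  (order 2)
  θ: θ → ξ  (order 2)
  η: η → ξ  (order 2)
Elements of order 2: {η, θ, λ}.

{η, θ, λ}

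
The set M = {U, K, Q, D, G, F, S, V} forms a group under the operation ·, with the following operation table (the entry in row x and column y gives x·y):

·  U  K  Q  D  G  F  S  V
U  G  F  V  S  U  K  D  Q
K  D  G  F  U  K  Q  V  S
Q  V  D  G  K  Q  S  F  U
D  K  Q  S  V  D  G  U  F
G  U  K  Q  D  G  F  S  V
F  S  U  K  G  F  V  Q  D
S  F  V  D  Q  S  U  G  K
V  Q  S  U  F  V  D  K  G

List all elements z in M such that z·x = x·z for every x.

An element z is central iff its row equals its column in the table.
For D: D·Q = S ≠ K = Q·D, so D ∉ Z.
Checking each element this way leaves Z(M) = {G, V}.

{G, V}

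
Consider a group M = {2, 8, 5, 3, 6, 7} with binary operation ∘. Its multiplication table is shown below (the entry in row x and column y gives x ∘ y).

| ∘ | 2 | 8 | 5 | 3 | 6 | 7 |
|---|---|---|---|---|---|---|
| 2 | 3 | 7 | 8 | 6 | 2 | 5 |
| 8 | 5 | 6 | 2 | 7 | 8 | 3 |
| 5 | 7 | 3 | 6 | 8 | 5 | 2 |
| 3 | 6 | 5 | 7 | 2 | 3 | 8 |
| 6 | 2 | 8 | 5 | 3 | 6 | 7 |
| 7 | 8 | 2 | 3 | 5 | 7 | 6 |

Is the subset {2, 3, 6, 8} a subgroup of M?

No

2 ∘ 8 = 7, which is not in {2, 3, 6, 8}.
The subset is not closed under ∘, so it is not a subgroup.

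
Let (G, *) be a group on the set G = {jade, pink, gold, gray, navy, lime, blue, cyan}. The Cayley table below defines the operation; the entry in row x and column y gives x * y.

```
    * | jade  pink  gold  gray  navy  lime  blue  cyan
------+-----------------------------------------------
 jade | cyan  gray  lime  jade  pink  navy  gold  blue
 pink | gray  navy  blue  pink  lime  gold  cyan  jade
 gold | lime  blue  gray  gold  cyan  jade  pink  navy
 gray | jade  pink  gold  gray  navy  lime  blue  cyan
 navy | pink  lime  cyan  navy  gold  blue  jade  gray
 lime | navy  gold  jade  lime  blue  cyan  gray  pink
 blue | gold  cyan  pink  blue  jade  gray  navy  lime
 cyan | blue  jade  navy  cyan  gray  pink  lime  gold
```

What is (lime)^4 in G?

gold

lime^1 = lime
lime^2 = lime * lime = cyan
lime^3 = cyan * lime = pink
lime^4 = pink * lime = gold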